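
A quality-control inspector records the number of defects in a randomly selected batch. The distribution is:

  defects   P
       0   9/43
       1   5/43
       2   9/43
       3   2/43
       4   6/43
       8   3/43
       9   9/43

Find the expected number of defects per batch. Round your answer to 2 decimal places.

E[X] = (9/43)·0 + (5/43)·1 + (9/43)·2 + (2/43)·3 + (6/43)·4 + (3/43)·8 + (9/43)·9
     = 158/43 ≈ 3.67

3.67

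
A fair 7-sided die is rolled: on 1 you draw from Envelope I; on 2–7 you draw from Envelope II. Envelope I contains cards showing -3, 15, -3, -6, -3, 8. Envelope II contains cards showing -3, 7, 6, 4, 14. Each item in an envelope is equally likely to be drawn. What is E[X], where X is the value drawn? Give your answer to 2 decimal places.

4.99

E[X | Envelope I] = (-3 + 15 − 3 − 6 − 3 + 8)/6 = 4/3
E[X | Envelope II] = (-3 + 7 + 6 + 4 + 14)/5 = 28/5
E[X] = (1/7)·4/3 + (6/7)·28/5 = 524/105 ≈ 4.99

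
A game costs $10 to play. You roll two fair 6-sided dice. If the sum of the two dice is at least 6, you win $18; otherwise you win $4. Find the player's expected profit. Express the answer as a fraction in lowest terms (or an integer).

37/9 dollars

E[payout] = (5/18)·4 + (13/18)·18 = 127/9
Expected profit = 127/9 − 10 = 37/9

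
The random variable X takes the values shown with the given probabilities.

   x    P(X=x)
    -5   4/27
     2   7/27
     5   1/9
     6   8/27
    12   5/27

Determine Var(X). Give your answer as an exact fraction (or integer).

E[X] = (4/27)·(-5) + (7/27)·2 + (1/9)·5 + (8/27)·6 + (5/27)·12 = 13/3
E[X²] = (4/27)·25 + (7/27)·4 + (1/9)·25 + (8/27)·36 + (5/27)·144 = 1211/27
Var(X) = 1211/27 − (13/3)² = 704/27

704/27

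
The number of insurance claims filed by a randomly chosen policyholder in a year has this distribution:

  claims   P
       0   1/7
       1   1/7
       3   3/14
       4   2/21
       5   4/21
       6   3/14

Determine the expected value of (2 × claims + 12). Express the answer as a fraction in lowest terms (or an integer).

395/21

E[2x+12] = (1/7)·12 + (1/7)·14 + (3/14)·18 + (2/21)·20 + (4/21)·22 + (3/14)·24
     = 395/21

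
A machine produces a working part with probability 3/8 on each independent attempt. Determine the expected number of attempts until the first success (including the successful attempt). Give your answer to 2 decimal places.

For a geometric distribution, E[trials] = 1/p = 1/(3/8) = 8/3.
≈ 2.67

2.67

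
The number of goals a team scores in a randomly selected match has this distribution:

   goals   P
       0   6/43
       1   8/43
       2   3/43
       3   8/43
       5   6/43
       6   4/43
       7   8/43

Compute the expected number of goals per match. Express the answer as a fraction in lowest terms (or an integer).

E[X] = (6/43)·0 + (8/43)·1 + (3/43)·2 + (8/43)·3 + (6/43)·5 + (4/43)·6 + (8/43)·7
     = 148/43

148/43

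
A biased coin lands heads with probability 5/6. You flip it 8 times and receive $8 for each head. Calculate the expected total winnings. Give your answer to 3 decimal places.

$53.333

E[#heads] = 8·5/6 = 20/3 (linearity over flips).
E[winnings] = 8·20/3 = 160/3.
≈ 53.333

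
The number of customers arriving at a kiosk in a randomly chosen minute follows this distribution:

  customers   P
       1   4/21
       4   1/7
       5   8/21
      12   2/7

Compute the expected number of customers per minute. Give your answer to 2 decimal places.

E[X] = (4/21)·1 + (1/7)·4 + (8/21)·5 + (2/7)·12
     = 128/21 ≈ 6.10

6.10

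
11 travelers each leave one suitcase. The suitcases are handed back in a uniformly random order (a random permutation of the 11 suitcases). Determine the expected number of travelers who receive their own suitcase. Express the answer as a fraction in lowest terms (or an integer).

Let Xᵢ = 1 if person i gets their own suitcase. For each i, P(Xᵢ=1) = 1/11.
By linearity of expectation, E[X₁+…+X_11] = 11·(1/11) = 1.

1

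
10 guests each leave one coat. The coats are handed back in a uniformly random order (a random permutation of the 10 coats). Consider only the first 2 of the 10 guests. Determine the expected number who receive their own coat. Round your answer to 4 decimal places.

Let Xᵢ = 1 if person i gets their own coat. For each i, P(Xᵢ=1) = 1/10.
By linearity of expectation, E[X₁+…+X_2] = 2·(1/10) = 1/5.
≈ 0.2000

0.2000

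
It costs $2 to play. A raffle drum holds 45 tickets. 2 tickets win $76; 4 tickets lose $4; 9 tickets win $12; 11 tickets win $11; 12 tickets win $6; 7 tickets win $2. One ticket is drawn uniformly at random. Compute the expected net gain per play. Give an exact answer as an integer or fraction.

361/45 dollars

E[payout] = (2/45)·76 + (4/45)·(-4) + (9/45)·12 + (11/45)·11 + (12/45)·6 + (7/45)·2 = 451/45
Expected profit = 451/45 − 2 = 361/45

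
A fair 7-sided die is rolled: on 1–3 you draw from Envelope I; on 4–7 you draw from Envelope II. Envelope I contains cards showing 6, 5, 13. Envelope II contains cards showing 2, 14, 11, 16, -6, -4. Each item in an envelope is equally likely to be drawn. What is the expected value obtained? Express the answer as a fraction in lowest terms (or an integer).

E[X | Envelope I] = (6 + 5 + 13)/3 = 8
E[X | Envelope II] = (2 + 14 + 11 + 16 − 6 − 4)/6 = 11/2
E[X] = (3/7)·8 + (4/7)·11/2 = 46/7

46/7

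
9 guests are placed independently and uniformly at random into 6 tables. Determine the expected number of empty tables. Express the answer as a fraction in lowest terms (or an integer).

1953125/1679616

Let Xⱼ=1 if table j is empty. P(Xⱼ=1) = ((6-1)/6)^9 = 1953125/10077696.
By linearity, E[#empty] = 6·1953125/10077696 = 1953125/1679616.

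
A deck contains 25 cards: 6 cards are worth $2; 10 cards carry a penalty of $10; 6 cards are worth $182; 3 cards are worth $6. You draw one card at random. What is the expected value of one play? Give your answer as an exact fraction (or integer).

E[payout] = (6/25)·2 + (10/25)·(-10) + (6/25)·182 + (3/25)·6 = 1022/25

1022/25 dollars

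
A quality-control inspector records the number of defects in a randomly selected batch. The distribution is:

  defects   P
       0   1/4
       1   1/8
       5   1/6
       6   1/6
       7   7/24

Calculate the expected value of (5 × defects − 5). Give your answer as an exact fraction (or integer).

E[5x-5] = (1/4)·(-5) + (1/8)·0 + (1/6)·20 + (1/6)·25 + (7/24)·30
     = 15

15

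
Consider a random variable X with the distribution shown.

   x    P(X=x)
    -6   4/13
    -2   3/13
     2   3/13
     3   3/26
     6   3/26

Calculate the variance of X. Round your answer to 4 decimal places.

E[X] = (4/13)·(-6) + (3/13)·(-2) + (3/13)·2 + (3/26)·3 + (3/26)·6 = -21/26
E[X²] = (4/13)·36 + (3/13)·4 + (3/13)·4 + (3/26)·9 + (3/26)·36 = 471/26
Var(X) = 471/26 − (-21/26)² = 11805/676 ≈ 17.4630

17.4630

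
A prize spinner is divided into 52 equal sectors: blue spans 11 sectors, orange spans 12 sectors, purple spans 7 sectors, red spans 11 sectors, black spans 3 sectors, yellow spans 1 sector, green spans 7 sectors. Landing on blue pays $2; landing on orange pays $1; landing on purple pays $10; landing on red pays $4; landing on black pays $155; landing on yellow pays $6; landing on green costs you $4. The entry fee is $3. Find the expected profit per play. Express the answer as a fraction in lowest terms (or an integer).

435/52 dollars

E[payout] = (11/52)·2 + (12/52)·1 + (7/52)·10 + (11/52)·4 + (3/52)·155 + (1/52)·6 + (7/52)·(-4) = 591/52
Expected profit = 591/52 − 3 = 435/52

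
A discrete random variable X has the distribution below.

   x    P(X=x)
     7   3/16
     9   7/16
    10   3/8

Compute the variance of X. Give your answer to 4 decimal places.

1.1250

E[X] = (3/16)·7 + (7/16)·9 + (3/8)·10 = 9
E[X²] = (3/16)·49 + (7/16)·81 + (3/8)·100 = 657/8
Var(X) = 657/8 − (9)² = 9/8 ≈ 1.1250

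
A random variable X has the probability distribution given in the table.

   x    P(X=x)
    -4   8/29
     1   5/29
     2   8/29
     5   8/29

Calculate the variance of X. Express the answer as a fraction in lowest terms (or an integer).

E[X] = (8/29)·(-4) + (5/29)·1 + (8/29)·2 + (8/29)·5 = 1
E[X²] = (8/29)·16 + (5/29)·1 + (8/29)·4 + (8/29)·25 = 365/29
Var(X) = 365/29 − (1)² = 336/29

336/29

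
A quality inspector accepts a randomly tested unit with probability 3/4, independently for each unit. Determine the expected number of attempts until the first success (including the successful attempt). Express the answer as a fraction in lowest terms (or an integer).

For a geometric distribution, E[trials] = 1/p = 1/(3/4) = 4/3.

4/3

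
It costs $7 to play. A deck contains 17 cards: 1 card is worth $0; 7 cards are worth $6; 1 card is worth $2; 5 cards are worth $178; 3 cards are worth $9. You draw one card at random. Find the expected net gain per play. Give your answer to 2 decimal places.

$49.53

E[payout] = (1/17)·0 + (7/17)·6 + (1/17)·2 + (5/17)·178 + (3/17)·9 = 961/17
Expected profit = 961/17 − 7 = 842/17 ≈ $49.53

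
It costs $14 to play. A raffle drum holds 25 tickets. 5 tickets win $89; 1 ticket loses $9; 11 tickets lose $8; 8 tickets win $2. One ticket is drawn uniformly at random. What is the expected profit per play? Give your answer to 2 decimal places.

$0.56

E[payout] = (5/25)·89 + (1/25)·(-9) + (11/25)·(-8) + (8/25)·2 = 364/25
Expected profit = 364/25 − 14 = 14/25 ≈ $0.56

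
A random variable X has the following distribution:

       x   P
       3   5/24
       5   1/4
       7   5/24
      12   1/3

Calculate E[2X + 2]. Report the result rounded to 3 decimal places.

16.667

E[2x+2] = (5/24)·8 + (1/4)·12 + (5/24)·16 + (1/3)·26
     = 50/3 ≈ 16.667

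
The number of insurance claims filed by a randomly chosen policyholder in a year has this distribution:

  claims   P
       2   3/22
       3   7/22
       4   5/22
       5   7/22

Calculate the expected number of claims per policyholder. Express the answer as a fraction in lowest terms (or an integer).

41/11

E[X] = (3/22)·2 + (7/22)·3 + (5/22)·4 + (7/22)·5
     = 41/11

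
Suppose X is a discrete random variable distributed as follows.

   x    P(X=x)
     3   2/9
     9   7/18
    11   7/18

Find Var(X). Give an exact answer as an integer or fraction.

749/81

E[X] = (2/9)·3 + (7/18)·9 + (7/18)·11 = 76/9
E[X²] = (2/9)·9 + (7/18)·81 + (7/18)·121 = 725/9
Var(X) = 725/9 − (76/9)² = 749/81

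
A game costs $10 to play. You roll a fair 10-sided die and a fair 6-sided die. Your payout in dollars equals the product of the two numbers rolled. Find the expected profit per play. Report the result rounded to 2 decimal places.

Distribution of the product of the two numbers rolled: 1 w.p. 1/60, 2 w.p. 1/30, 3 w.p. 1/30, 4 w.p. 1/20, 5 w.p. 1/30, 6 w.p. 1/15, …
E[payout] = (1/60)·1 + (1/30)·2 + (1/30)·3 + (1/20)·4 + (1/30)·5 + (1/15)·6 + (1/60)·7 + (1/20)·8 + (1/30)·9 + (1/20)·10 + (1/15)·12 + (1/60)·14 + (1/30)·15 + (1/30)·16 + (1/20)·18 + (1/20)·20 + (1/60)·21 + (1/20)·24 + (1/60)·25 + (1/60)·27 + (1/60)·28 + (1/20)·30 + (1/60)·32 + (1/60)·35 + (1/30)·36 + (1/30)·40 + (1/60)·42 + (1/60)·45 + (1/60)·48 + (1/60)·50 + (1/60)·54 + (1/60)·60 = 77/4
Expected profit = 77/4 − 10 = 37/4 ≈ $9.25

$9.25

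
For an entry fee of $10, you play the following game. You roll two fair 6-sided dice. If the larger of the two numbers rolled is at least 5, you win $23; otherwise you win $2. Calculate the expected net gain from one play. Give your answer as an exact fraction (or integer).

E[payout] = (4/9)·2 + (5/9)·23 = 41/3
Expected profit = 41/3 − 10 = 11/3

11/3 dollars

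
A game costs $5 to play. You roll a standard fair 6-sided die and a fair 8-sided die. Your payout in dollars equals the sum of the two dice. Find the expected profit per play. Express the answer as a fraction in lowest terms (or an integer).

$3

Distribution of the sum of the two dice: 2 w.p. 1/48, 3 w.p. 1/24, 4 w.p. 1/16, 5 w.p. 1/12, 6 w.p. 5/48, 7 w.p. 1/8, …
E[payout] = (1/48)·2 + (1/24)·3 + (1/16)·4 + (1/12)·5 + (5/48)·6 + (1/8)·7 + (1/8)·8 + (1/8)·9 + (5/48)·10 + (1/12)·11 + (1/16)·12 + (1/24)·13 + (1/48)·14 = 8
Expected profit = 8 − 5 = 3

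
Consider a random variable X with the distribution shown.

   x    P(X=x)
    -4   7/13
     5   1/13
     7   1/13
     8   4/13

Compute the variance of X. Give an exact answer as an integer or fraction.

E[X] = (7/13)·(-4) + (1/13)·5 + (1/13)·7 + (4/13)·8 = 16/13
E[X²] = (7/13)·16 + (1/13)·25 + (1/13)·49 + (4/13)·64 = 34
Var(X) = 34 − (16/13)² = 5490/169

5490/169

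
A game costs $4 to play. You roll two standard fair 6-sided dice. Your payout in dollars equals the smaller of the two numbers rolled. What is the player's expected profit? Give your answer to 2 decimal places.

Distribution of the smaller of the two numbers rolled: 1 w.p. 11/36, 2 w.p. 1/4, 3 w.p. 7/36, 4 w.p. 5/36, 5 w.p. 1/12, 6 w.p. 1/36
E[payout] = (11/36)·1 + (1/4)·2 + (7/36)·3 + (5/36)·4 + (1/12)·5 + (1/36)·6 = 91/36
Expected profit = 91/36 − 4 = -53/36 ≈ -$1.47

-$1.47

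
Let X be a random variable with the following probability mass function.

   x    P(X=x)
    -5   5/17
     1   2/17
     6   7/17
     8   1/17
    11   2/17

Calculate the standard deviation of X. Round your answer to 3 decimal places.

5.656

E[X] = 49/17, E[X²] = 685/17
Var(X) = E[X²] − (E[X])² = 685/17 − 2401/289 = 9244/289
SD(X) = √(9244/289) ≈ 5.656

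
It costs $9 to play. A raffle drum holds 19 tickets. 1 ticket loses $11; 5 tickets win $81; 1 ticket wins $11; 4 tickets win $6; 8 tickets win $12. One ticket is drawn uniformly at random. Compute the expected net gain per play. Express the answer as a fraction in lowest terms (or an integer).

E[payout] = (1/19)·(-11) + (5/19)·81 + (1/19)·11 + (4/19)·6 + (8/19)·12 = 525/19
Expected profit = 525/19 − 9 = 354/19

354/19 dollars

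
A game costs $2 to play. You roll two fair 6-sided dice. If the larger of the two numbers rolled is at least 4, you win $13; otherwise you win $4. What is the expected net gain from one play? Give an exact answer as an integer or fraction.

E[payout] = (1/4)·4 + (3/4)·13 = 43/4
Expected profit = 43/4 − 2 = 35/4

35/4 dollars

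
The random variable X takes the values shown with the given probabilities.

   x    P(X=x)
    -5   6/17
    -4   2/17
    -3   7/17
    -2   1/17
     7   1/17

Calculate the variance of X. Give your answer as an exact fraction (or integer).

E[X] = (6/17)·(-5) + (2/17)·(-4) + (7/17)·(-3) + (1/17)·(-2) + (1/17)·7 = -54/17
E[X²] = (6/17)·25 + (2/17)·16 + (7/17)·9 + (1/17)·4 + (1/17)·49 = 298/17
Var(X) = 298/17 − (-54/17)² = 2150/289

2150/289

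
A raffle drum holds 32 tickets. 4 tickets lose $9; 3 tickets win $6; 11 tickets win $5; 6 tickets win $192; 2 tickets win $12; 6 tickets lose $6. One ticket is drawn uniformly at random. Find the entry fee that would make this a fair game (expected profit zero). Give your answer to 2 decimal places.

E[payout] = (4/32)·(-9) + (3/32)·6 + (11/32)·5 + (6/32)·192 + (2/32)·12 + (6/32)·(-6) = 1177/32
Fair fee = E[payout] = 1177/32 ≈ $36.78

$36.78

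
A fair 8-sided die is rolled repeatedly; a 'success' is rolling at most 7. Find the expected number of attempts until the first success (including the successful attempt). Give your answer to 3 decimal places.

For a geometric distribution, E[trials] = 1/p = 1/(7/8) = 8/7.
≈ 1.143

1.143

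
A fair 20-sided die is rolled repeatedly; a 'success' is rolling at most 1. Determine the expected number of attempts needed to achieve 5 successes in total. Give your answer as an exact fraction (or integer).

By linearity (sum of 5 independent geometric waits), E[trials] = 5/p = 5/(1/20) = 100.

100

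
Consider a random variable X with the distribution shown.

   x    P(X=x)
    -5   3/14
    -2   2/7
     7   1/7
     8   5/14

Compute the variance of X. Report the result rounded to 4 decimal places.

E[X] = (3/14)·(-5) + (2/7)·(-2) + (1/7)·7 + (5/14)·8 = 31/14
E[X²] = (3/14)·25 + (2/7)·4 + (1/7)·49 + (5/14)·64 = 509/14
Var(X) = 509/14 − (31/14)² = 6165/196 ≈ 31.4541

31.4541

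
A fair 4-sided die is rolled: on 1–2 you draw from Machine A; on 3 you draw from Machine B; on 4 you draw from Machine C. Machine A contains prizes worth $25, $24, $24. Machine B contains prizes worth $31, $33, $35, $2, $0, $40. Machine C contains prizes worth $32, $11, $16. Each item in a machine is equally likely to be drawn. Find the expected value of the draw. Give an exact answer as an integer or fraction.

E[X | Machine A] = (25 + 24 + 24)/3 = 73/3
E[X | Machine B] = (31 + 33 + 35 + 2 + 0 + 40)/6 = 47/2
E[X | Machine C] = (32 + 11 + 16)/3 = 59/3
E[X] = (1/2)·73/3 + (1/4)·47/2 + (1/4)·59/3 = 551/24

551/24 dollars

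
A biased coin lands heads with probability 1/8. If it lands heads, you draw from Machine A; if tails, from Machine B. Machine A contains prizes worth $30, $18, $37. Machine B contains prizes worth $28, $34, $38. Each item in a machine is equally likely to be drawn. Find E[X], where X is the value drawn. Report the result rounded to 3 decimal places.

E[X | Machine A] = (30 + 18 + 37)/3 = 85/3
E[X | Machine B] = (28 + 34 + 38)/3 = 100/3
E[X] = (1/8)·85/3 + (7/8)·100/3 = 785/24 ≈ 32.708

$32.708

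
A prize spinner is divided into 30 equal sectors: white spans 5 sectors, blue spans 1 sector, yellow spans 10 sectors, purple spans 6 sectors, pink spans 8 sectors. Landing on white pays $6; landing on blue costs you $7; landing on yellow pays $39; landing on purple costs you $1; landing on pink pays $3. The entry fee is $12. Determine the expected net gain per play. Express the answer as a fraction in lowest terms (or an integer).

E[payout] = (5/30)·6 + (1/30)·(-7) + (10/30)·39 + (6/30)·(-1) + (8/30)·3 = 431/30
Expected profit = 431/30 − 12 = 71/30

71/30 dollars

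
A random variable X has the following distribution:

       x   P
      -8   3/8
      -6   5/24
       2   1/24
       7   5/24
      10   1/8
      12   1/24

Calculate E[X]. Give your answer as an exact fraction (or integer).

E[X] = (3/8)·(-8) + (5/24)·(-6) + (1/24)·2 + (5/24)·7 + (1/8)·10 + (1/24)·12
     = -23/24

-23/24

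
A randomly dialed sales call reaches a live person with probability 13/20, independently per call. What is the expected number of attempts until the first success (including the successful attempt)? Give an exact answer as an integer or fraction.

For a geometric distribution, E[trials] = 1/p = 1/(13/20) = 20/13.

20/13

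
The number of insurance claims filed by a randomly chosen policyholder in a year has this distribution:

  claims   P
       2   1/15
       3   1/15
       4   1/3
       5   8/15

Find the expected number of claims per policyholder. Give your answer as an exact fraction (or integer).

13/3

E[X] = (1/15)·2 + (1/15)·3 + (1/3)·4 + (8/15)·5
     = 13/3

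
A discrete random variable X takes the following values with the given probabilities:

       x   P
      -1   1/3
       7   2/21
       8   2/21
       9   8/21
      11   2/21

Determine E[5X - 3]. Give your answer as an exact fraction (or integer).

E[5x-3] = (1/3)·(-8) + (2/21)·32 + (2/21)·37 + (8/21)·42 + (2/21)·52
     = 174/7

174/7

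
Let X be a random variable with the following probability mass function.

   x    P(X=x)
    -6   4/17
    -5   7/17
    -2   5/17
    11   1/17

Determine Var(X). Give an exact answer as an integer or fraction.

E[X] = (4/17)·(-6) + (7/17)·(-5) + (5/17)·(-2) + (1/17)·11 = -58/17
E[X²] = (4/17)·36 + (7/17)·25 + (5/17)·4 + (1/17)·121 = 460/17
Var(X) = 460/17 − (-58/17)² = 4456/289

4456/289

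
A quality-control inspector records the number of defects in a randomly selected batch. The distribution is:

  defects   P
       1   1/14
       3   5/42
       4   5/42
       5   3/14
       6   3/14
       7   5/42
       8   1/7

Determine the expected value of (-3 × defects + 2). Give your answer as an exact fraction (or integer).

-96/7

E[-3x+2] = (1/14)·(-1) + (5/42)·(-7) + (5/42)·(-10) + (3/14)·(-13) + (3/14)·(-16) + (5/42)·(-19) + (1/7)·(-22)
     = -96/7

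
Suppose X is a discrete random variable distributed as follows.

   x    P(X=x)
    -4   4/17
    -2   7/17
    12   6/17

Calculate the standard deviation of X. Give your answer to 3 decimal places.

E[X] = 42/17, E[X²] = 956/17
Var(X) = E[X²] − (E[X])² = 956/17 − 1764/289 = 14488/289
SD(X) = √(14488/289) ≈ 7.080

7.080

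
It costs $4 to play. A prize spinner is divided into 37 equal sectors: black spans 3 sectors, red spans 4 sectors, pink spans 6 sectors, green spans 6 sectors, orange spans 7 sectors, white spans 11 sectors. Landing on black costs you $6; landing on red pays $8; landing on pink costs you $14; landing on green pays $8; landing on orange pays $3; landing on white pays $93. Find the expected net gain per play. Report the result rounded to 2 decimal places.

E[payout] = (3/37)·(-6) + (4/37)·8 + (6/37)·(-14) + (6/37)·8 + (7/37)·3 + (11/37)·93 = 1022/37
Expected profit = 1022/37 − 4 = 874/37 ≈ $23.62

$23.62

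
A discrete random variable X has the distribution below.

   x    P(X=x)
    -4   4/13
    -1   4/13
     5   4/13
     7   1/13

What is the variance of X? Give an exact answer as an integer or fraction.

2772/169

E[X] = (4/13)·(-4) + (4/13)·(-1) + (4/13)·5 + (1/13)·7 = 7/13
E[X²] = (4/13)·16 + (4/13)·1 + (4/13)·25 + (1/13)·49 = 217/13
Var(X) = 217/13 − (7/13)² = 2772/169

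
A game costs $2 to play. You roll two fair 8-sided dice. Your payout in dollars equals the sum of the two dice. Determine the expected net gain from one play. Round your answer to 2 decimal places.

$7.00

Distribution of the sum of the two dice: 2 w.p. 1/64, 3 w.p. 1/32, 4 w.p. 3/64, 5 w.p. 1/16, 6 w.p. 5/64, 7 w.p. 3/32, …
E[payout] = (1/64)·2 + (1/32)·3 + (3/64)·4 + (1/16)·5 + (5/64)·6 + (3/32)·7 + (7/64)·8 + (1/8)·9 + (7/64)·10 + (3/32)·11 + (5/64)·12 + (1/16)·13 + (3/64)·14 + (1/32)·15 + (1/64)·16 = 9
Expected profit = 9 − 2 = 7 ≈ $7.00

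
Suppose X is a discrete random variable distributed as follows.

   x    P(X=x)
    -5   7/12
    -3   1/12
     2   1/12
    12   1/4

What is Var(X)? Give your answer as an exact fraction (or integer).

155/3

E[X] = (7/12)·(-5) + (1/12)·(-3) + (1/12)·2 + (1/4)·12 = 0
E[X²] = (7/12)·25 + (1/12)·9 + (1/12)·4 + (1/4)·144 = 155/3
Var(X) = 155/3 − (0)² = 155/3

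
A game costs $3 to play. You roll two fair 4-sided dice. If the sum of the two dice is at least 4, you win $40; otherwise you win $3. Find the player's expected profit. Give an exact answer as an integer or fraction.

E[payout] = (3/16)·3 + (13/16)·40 = 529/16
Expected profit = 529/16 − 3 = 481/16

481/16 dollars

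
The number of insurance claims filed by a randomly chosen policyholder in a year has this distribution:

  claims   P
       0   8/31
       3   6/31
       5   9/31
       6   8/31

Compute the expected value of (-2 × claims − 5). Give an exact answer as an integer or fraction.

E[-2x-5] = (8/31)·(-5) + (6/31)·(-11) + (9/31)·(-15) + (8/31)·(-17)
     = -377/31

-377/31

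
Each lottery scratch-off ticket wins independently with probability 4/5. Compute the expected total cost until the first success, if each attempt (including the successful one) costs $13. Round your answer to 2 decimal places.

$16.25

E[#attempts] = 1/p = 5/4; E[cost] = 13·5/4 = 65/4.
≈ 16.25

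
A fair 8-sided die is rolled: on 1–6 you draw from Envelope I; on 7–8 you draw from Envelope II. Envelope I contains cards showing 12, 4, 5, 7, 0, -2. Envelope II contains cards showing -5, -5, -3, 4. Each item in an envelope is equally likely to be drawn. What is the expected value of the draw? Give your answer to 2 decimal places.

E[X | Envelope I] = (12 + 4 + 5 + 7 + 0 − 2)/6 = 13/3
E[X | Envelope II] = (-5 − 5 − 3 + 4)/4 = -9/4
E[X] = (3/4)·13/3 + (1/4)·(-9/4) = 43/16 ≈ 2.69

2.69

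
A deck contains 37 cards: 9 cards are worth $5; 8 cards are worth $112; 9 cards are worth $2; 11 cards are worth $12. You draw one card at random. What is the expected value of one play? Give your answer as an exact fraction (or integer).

1091/37 dollars

E[payout] = (9/37)·5 + (8/37)·112 + (9/37)·2 + (11/37)·12 = 1091/37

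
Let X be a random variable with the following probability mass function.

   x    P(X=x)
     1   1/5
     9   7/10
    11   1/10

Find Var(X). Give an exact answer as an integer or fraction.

281/25

E[X] = (1/5)·1 + (7/10)·9 + (1/10)·11 = 38/5
E[X²] = (1/5)·1 + (7/10)·81 + (1/10)·121 = 69
Var(X) = 69 − (38/5)² = 281/25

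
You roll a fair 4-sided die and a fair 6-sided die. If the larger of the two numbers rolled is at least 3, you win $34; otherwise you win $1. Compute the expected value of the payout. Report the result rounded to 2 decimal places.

E[payout] = (1/6)·1 + (5/6)·34 = 57/2
≈ $28.50

$28.50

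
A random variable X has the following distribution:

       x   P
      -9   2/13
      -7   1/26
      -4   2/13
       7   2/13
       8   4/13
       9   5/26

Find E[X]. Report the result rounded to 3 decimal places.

E[X] = (2/13)·(-9) + (1/26)·(-7) + (2/13)·(-4) + (2/13)·7 + (4/13)·8 + (5/26)·9
     = 3 ≈ 3.000

3.000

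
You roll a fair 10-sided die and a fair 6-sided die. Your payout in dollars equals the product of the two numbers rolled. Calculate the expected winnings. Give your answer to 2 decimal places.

$19.25

Distribution of the product of the two numbers rolled: 1 w.p. 1/60, 2 w.p. 1/30, 3 w.p. 1/30, 4 w.p. 1/20, 5 w.p. 1/30, 6 w.p. 1/15, …
E[payout] = (1/60)·1 + (1/30)·2 + (1/30)·3 + (1/20)·4 + (1/30)·5 + (1/15)·6 + (1/60)·7 + (1/20)·8 + (1/30)·9 + (1/20)·10 + (1/15)·12 + (1/60)·14 + (1/30)·15 + (1/30)·16 + (1/20)·18 + (1/20)·20 + (1/60)·21 + (1/20)·24 + (1/60)·25 + (1/60)·27 + (1/60)·28 + (1/20)·30 + (1/60)·32 + (1/60)·35 + (1/30)·36 + (1/30)·40 + (1/60)·42 + (1/60)·45 + (1/60)·48 + (1/60)·50 + (1/60)·54 + (1/60)·60 = 77/4
≈ $19.25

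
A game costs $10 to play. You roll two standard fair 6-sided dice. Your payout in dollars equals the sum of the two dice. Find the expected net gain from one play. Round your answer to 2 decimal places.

-$3.00

Distribution of the sum of the two dice: 2 w.p. 1/36, 3 w.p. 1/18, 4 w.p. 1/12, 5 w.p. 1/9, 6 w.p. 5/36, 7 w.p. 1/6, …
E[payout] = (1/36)·2 + (1/18)·3 + (1/12)·4 + (1/9)·5 + (5/36)·6 + (1/6)·7 + (5/36)·8 + (1/9)·9 + (1/12)·10 + (1/18)·11 + (1/36)·12 = 7
Expected profit = 7 − 10 = -3 ≈ -$3.00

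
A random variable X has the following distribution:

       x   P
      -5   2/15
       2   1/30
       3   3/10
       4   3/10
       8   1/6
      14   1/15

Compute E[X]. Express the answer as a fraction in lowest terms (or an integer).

113/30

E[X] = (2/15)·(-5) + (1/30)·2 + (3/10)·3 + (3/10)·4 + (1/6)·8 + (1/15)·14
     = 113/30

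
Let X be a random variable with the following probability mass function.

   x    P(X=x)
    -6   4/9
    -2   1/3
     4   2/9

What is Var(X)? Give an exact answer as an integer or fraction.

1208/81

E[X] = (4/9)·(-6) + (1/3)·(-2) + (2/9)·4 = -22/9
E[X²] = (4/9)·36 + (1/3)·4 + (2/9)·16 = 188/9
Var(X) = 188/9 − (-22/9)² = 1208/81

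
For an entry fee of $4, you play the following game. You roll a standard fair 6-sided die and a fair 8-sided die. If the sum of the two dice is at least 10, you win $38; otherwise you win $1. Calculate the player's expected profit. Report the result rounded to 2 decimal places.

$8.56

E[payout] = (11/16)·1 + (5/16)·38 = 201/16
Expected profit = 201/16 − 4 = 137/16 ≈ $8.56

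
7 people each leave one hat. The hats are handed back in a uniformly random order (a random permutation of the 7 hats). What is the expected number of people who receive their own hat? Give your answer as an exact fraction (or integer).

Let Xᵢ = 1 if person i gets their own hat. For each i, P(Xᵢ=1) = 1/7.
By linearity of expectation, E[X₁+…+X_7] = 7·(1/7) = 1.

1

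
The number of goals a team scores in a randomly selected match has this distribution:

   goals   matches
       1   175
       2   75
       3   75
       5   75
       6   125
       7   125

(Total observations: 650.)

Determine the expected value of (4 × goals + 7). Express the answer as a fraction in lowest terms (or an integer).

295/13

Total = 650, so P(goals=1) = 175/650, etc.
E[4x+7] = (7/26)·11 + (3/26)·15 + (3/26)·19 + (3/26)·27 + (5/26)·31 + (5/26)·35
     = 295/13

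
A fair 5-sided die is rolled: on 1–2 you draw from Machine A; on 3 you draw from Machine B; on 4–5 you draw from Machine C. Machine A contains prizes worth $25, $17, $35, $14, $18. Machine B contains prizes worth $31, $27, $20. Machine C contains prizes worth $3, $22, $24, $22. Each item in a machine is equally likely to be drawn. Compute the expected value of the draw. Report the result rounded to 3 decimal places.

E[X | Machine A] = (25 + 17 + 35 + 14 + 18)/5 = 109/5
E[X | Machine B] = (31 + 27 + 20)/3 = 26
E[X | Machine C] = (3 + 22 + 24 + 22)/4 = 71/4
E[X] = (2/5)·109/5 + (1/5)·26 + (2/5)·71/4 = 1051/50 ≈ 21.020

$21.020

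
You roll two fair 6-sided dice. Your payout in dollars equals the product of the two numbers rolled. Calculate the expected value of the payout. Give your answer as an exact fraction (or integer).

49/4 dollars

Distribution of the product of the two numbers rolled: 1 w.p. 1/36, 2 w.p. 1/18, 3 w.p. 1/18, 4 w.p. 1/12, 5 w.p. 1/18, 6 w.p. 1/9, …
E[payout] = (1/36)·1 + (1/18)·2 + (1/18)·3 + (1/12)·4 + (1/18)·5 + (1/9)·6 + (1/18)·8 + (1/36)·9 + (1/18)·10 + (1/9)·12 + (1/18)·15 + (1/36)·16 + (1/18)·18 + (1/18)·20 + (1/18)·24 + (1/36)·25 + (1/18)·30 + (1/36)·36 = 49/4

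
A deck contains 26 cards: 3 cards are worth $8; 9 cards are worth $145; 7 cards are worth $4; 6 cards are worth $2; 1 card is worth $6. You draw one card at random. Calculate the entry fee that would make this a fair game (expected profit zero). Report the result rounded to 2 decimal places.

$52.88

E[payout] = (3/26)·8 + (9/26)·145 + (7/26)·4 + (6/26)·2 + (1/26)·6 = 1375/26
Fair fee = E[payout] = 1375/26 ≈ $52.88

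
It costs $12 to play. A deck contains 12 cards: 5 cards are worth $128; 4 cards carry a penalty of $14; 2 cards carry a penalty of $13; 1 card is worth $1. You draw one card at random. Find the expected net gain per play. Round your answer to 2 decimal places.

$34.58

E[payout] = (5/12)·128 + (4/12)·(-14) + (2/12)·(-13) + (1/12)·1 = 559/12
Expected profit = 559/12 − 12 = 415/12 ≈ $34.58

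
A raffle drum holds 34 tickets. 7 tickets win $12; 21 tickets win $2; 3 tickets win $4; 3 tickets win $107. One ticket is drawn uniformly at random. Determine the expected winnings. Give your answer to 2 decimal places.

$13.50

E[payout] = (7/34)·12 + (21/34)·2 + (3/34)·4 + (3/34)·107 = 27/2
≈ $13.50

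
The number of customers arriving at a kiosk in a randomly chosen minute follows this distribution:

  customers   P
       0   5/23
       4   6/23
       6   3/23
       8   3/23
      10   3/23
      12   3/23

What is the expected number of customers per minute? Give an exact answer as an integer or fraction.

132/23

E[X] = (5/23)·0 + (6/23)·4 + (3/23)·6 + (3/23)·8 + (3/23)·10 + (3/23)·12
     = 132/23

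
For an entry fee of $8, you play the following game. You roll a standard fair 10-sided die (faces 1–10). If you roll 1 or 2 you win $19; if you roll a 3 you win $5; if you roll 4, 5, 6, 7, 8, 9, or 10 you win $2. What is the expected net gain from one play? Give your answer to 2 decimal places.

E[payout] = (7/10)·2 + (1/10)·5 + (1/5)·19 = 57/10
Expected profit = 57/10 − 8 = -23/10 ≈ -$2.30

-$2.30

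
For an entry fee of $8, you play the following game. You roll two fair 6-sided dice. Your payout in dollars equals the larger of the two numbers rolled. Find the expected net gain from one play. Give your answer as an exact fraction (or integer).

-127/36 dollars

Distribution of the larger of the two numbers rolled: 1 w.p. 1/36, 2 w.p. 1/12, 3 w.p. 5/36, 4 w.p. 7/36, 5 w.p. 1/4, 6 w.p. 11/36
E[payout] = (1/36)·1 + (1/12)·2 + (5/36)·3 + (7/36)·4 + (1/4)·5 + (11/36)·6 = 161/36
Expected profit = 161/36 − 8 = -127/36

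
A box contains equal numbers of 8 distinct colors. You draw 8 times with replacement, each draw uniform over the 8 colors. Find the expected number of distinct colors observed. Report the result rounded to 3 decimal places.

Let Xⱼ=1 if type j appears at least once. P(Xⱼ=1) = 1 − ((8−1)/8)^8 = 11012415/16777216.
E[#distinct] = 8·11012415/16777216 = 11012415/2097152.
≈ 5.251

5.251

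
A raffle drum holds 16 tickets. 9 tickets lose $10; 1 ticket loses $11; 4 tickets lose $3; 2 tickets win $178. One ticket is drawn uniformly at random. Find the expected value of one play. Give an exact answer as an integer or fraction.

E[payout] = (9/16)·(-10) + (1/16)·(-11) + (4/16)·(-3) + (2/16)·178 = 243/16

243/16 dollars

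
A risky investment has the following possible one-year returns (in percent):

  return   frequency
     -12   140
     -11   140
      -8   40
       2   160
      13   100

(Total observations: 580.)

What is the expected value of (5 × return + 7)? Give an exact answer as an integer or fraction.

Total = 580, so P(return=-12) = 140/580, etc.
E[5x+7] = (7/29)·(-53) + (7/29)·(-48) + (2/29)·(-33) + (8/29)·17 + (5/29)·72
     = -277/29

-277/29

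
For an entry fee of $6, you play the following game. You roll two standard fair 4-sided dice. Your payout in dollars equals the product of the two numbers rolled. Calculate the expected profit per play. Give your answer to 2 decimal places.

Distribution of the product of the two numbers rolled: 1 w.p. 1/16, 2 w.p. 1/8, 3 w.p. 1/8, 4 w.p. 3/16, 6 w.p. 1/8, 8 w.p. 1/8, …
E[payout] = (1/16)·1 + (1/8)·2 + (1/8)·3 + (3/16)·4 + (1/8)·6 + (1/8)·8 + (1/16)·9 + (1/8)·12 + (1/16)·16 = 25/4
Expected profit = 25/4 − 6 = 1/4 ≈ $0.25

$0.25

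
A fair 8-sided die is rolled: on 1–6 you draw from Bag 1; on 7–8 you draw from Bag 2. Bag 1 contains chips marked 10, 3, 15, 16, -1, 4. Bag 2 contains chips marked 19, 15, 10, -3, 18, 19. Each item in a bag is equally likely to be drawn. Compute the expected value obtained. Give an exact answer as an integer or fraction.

73/8

E[X | Bag 1] = (10 + 3 + 15 + 16 − 1 + 4)/6 = 47/6
E[X | Bag 2] = (19 + 15 + 10 − 3 + 18 + 19)/6 = 13
E[X] = (3/4)·47/6 + (1/4)·13 = 73/8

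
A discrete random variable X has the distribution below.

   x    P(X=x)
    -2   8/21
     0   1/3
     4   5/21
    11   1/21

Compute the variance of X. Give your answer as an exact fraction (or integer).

E[X] = (8/21)·(-2) + (1/3)·0 + (5/21)·4 + (1/21)·11 = 5/7
E[X²] = (8/21)·4 + (1/3)·0 + (5/21)·16 + (1/21)·121 = 233/21
Var(X) = 233/21 − (5/7)² = 1556/147

1556/147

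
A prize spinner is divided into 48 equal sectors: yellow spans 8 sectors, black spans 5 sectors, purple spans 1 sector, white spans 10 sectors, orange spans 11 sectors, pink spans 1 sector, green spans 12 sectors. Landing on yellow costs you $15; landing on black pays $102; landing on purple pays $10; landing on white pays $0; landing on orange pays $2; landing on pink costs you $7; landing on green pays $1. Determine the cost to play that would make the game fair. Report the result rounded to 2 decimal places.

E[payout] = (8/48)·(-15) + (5/48)·102 + (1/48)·10 + (10/48)·0 + (11/48)·2 + (1/48)·(-7) + (12/48)·1 = 427/48
Fair fee = E[payout] = 427/48 ≈ $8.90

$8.90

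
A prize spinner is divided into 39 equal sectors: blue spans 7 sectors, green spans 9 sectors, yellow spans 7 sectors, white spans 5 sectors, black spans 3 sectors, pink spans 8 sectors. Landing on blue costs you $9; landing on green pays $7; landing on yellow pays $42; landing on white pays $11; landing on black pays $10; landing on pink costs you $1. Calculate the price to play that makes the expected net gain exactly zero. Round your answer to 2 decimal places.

$9.51

E[payout] = (7/39)·(-9) + (9/39)·7 + (7/39)·42 + (5/39)·11 + (3/39)·10 + (8/39)·(-1) = 371/39
Fair fee = E[payout] = 371/39 ≈ $9.51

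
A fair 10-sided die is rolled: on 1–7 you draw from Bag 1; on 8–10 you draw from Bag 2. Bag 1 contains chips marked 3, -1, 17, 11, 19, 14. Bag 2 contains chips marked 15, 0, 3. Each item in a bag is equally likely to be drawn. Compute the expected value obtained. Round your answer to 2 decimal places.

E[X | Bag 1] = (3 − 1 + 17 + 11 + 19 + 14)/6 = 21/2
E[X | Bag 2] = (15 + 0 + 3)/3 = 6
E[X] = (7/10)·21/2 + (3/10)·6 = 183/20 ≈ 9.15

9.15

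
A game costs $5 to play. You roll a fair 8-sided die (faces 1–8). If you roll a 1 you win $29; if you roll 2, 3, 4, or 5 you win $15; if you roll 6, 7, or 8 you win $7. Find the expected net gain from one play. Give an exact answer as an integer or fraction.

E[payout] = (3/8)·7 + (1/2)·15 + (1/8)·29 = 55/4
Expected profit = 55/4 − 5 = 35/4

35/4 dollars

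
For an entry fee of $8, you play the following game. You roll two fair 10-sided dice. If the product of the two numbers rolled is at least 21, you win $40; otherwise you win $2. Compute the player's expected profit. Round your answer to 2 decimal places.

$14.52

E[payout] = (23/50)·2 + (27/50)·40 = 563/25
Expected profit = 563/25 − 8 = 363/25 ≈ $14.52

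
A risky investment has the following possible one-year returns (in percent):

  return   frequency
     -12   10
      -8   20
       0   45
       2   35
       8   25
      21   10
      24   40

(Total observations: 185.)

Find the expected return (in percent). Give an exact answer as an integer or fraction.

232/37

Total = 185, so P(return=-12) = 10/185, etc.
E[X] = (2/37)·(-12) + (4/37)·(-8) + (9/37)·0 + (7/37)·2 + (5/37)·8 + (2/37)·21 + (8/37)·24
     = 232/37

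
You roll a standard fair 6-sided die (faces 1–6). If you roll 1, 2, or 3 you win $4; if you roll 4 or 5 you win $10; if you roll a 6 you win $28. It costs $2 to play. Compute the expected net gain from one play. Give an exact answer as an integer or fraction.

E[payout] = (1/2)·4 + (1/3)·10 + (1/6)·28 = 10
Expected profit = 10 − 2 = 8

$8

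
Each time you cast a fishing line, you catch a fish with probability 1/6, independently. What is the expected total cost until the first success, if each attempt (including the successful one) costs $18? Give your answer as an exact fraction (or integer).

E[#attempts] = 1/p = 6; E[cost] = 18·6 = 108.

$108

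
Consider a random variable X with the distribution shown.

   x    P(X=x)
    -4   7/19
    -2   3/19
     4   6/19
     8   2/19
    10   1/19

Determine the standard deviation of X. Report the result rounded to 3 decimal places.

4.782

E[X] = 16/19, E[X²] = 448/19
Var(X) = E[X²] − (E[X])² = 448/19 − 256/361 = 8256/361
SD(X) = √(8256/361) ≈ 4.782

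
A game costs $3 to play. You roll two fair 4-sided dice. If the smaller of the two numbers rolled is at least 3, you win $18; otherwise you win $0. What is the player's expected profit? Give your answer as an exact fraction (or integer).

3/2 dollars

E[payout] = (3/4)·0 + (1/4)·18 = 9/2
Expected profit = 9/2 − 3 = 3/2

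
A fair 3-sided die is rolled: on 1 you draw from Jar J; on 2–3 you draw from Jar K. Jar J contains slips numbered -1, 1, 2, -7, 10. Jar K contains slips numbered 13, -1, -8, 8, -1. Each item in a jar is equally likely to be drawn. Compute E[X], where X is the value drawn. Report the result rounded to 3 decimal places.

1.800

E[X | Jar J] = (-1 + 1 + 2 − 7 + 10)/5 = 1
E[X | Jar K] = (13 − 1 − 8 + 8 − 1)/5 = 11/5
E[X] = (1/3)·1 + (2/3)·11/5 = 9/5 ≈ 1.800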